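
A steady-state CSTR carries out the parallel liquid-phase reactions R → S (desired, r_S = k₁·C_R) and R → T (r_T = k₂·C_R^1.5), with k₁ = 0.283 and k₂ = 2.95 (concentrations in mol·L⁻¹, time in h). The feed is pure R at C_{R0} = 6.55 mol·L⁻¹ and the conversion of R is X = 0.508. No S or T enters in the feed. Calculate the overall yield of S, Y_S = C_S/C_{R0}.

Exit C_R = C_{R0}(1−X) = 6.55×0.492 = 3.223 mol·L⁻¹.
Rates in a CSTR are evaluated at the outlet concentration: r_S = 0.283×3.223 = 0.9120, r_T = 2.95×3.223^1.5 = 17.07.
Fraction of consumed R going to S: r_S/(r_S+r_T) = 0.05073.
C_S = 0.05073·C_{R0}·X = 0.05073×6.55×0.508 = 0.169 mol·L⁻¹; Y_S = C_S/C_{R0} = 0.0258.

0.0258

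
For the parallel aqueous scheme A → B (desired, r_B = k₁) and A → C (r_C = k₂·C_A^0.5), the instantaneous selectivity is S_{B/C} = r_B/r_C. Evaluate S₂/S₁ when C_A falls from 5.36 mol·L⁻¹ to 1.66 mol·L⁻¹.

S_{B/C} = (k₁/k₂)·C_A^-0.5, so S₂/S₁ = (C_{A,2}/C_{A,1})^-0.5.
= (1.66/5.36)^(-0.5) = (0.3097)^(-0.5) = 1.80.
Selectivity toward B rises as C_A falls — low-concentration operation is favoured.

1.80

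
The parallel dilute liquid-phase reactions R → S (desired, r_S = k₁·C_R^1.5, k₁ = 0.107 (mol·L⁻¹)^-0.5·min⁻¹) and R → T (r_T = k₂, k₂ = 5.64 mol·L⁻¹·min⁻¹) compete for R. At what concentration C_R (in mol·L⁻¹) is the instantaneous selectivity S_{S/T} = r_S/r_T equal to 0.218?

S_{S/T} = (k₁/k₂)·C_R^1.5 ⇒ C_R = (S·k₂/k₁)^(1/1.5).
= (0.218×5.64/0.107)^(0.6667) = (11.49)^(0.6667) = 5.09 mol·L⁻¹.

5.09 mol·L⁻¹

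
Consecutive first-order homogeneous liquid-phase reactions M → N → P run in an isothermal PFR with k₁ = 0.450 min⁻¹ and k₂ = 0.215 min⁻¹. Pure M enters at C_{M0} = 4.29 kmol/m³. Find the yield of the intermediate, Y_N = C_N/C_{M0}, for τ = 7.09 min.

0.338

The intermediate concentration in a first-order A→B→C sequence is C_N = k₁C_{M0}(e^(−k₁τ) − e^(−k₂τ))/(k₂−k₁).
e^(−k₁τ) = e^(−0.450×7.09) = e^(−3.191) = 0.04115; e^(−k₂τ) = e^(−1.524) = 0.2178.
C_N = 0.450×4.29/(0.215−0.450) × (0.04115−0.2178) = (-8.215)×(-0.1766) = 1.451 kmol/m³.
Y_N = C_N/C_{M0} = 1.451/4.29 = 0.338.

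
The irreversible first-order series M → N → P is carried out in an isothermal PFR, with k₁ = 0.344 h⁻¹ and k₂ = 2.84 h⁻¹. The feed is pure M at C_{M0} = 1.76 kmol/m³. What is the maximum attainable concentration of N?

0.159 kmol/m³

For a first-order series the maximum intermediate yield is C_{N,max}/C_{M0} = (k₁/k₂)^[k₂/(k₂−k₁)].
= (0.344/2.84)^(2.84/(2.84−0.344)) = (0.1211)^(1.138) = 0.09055.
C_{N,max} = 0.09055×1.76 = 0.159 kmol/m³.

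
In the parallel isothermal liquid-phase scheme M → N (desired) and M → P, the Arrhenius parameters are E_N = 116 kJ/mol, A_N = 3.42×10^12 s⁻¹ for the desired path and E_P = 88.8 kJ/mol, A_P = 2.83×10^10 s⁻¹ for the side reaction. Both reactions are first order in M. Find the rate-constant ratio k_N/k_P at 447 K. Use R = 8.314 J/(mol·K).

With equal orders, S_{N/P} = k_N/k_P = (A_N/A_P)·exp[(E_P−E_N)/(RT)].
(E_P−E_N)/(RT) = (88.8−116)×10³/(8.314×447) = -27200/3716 = -7.319.
k_N/k_P = (3.42×10^12/2.83×10^10)·exp(-7.319) = 120.8 × 6.628×10^-4 = 0.0801.
Since E_N > E_P, raising the temperature improves selectivity toward N.

0.0801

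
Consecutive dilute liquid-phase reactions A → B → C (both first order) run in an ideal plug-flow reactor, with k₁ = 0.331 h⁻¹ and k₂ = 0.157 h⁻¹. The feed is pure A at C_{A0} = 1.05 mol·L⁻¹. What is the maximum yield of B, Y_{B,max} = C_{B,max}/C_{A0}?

0.510

At the optimum, C_{B,max}/C_{A0} = (k₁/k₂)^[k₂/(k₂−k₁)].
= (0.331/0.157)^(0.157/(0.157−0.331)) = (2.108)^(-0.9023) = 0.5102.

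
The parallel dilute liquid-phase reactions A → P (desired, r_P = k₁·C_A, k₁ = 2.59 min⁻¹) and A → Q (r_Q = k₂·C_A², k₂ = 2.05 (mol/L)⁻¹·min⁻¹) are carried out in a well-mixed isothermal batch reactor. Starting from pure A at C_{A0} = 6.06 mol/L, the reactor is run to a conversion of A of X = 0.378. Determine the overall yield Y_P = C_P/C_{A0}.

0.0782

C_A = C_{A0}(1−X) = 3.769 mol/L.
Along a PFR/batch, dC_P/dC_A = −r_P/(r_P+r_Q) = −k₁/(k₁+k₂·C_A).
Integrating from C_{A0} to C_A: C_P = (2.59/2.05)·ln[(2.59+2.05·6.06)/(2.59+2.05·3.77)] = 1.263·ln(15.01/10.32) = 0.4739 mol/L.
Y_P = C_P/C_{A0} = 0.4739/6.06 = 0.0782.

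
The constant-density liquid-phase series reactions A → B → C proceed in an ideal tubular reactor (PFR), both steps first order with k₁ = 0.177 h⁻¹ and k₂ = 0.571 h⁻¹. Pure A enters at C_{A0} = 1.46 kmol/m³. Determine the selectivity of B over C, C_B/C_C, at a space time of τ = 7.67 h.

For first-order series with pure A initially, C_B(τ) = k₁C_{A0}/(k₂−k₁)·(e^(−k₁τ) − e^(−k₂τ)).
e^(−k₁τ) = e^(−0.177×7.67) = e^(−1.358) = 0.2573; e^(−k₂τ) = e^(−4.380) = 0.01253.
C_B = 0.177×1.46/(0.571−0.177) × (0.2573−0.01253) = 0.6559×0.2447 = 0.1605 kmol/m³.
C_A = C_{A0}e^(−k₁τ) = 0.3756 kmol/m³, so C_C = C_{A0}−C_A−C_B = 0.9238 kmol/m³; C_B/C_C = 0.174.

0.174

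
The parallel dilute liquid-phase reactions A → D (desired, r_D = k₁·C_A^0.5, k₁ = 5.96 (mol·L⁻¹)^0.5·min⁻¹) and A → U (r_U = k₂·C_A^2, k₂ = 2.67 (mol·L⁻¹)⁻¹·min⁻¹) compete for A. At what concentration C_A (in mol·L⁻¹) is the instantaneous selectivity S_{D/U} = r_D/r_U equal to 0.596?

S_{D/U} = (k₁/k₂)·C_A^-1.5 ⇒ C_A = (S·k₂/k₁)^(1/(-1.5)).
= (0.596×2.67/5.96)^(-0.6667) = (0.2670)^(-0.6667) = 2.41 mol·L⁻¹.

2.41 mol·L⁻¹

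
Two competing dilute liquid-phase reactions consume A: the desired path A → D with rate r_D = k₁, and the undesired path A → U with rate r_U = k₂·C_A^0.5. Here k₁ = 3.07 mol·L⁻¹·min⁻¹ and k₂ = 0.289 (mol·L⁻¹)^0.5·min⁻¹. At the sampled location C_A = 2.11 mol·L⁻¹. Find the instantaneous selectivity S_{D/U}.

S_{D/U} = r_D/r_U = (k₁)/(k₂·C_A^0.5) = (k₁/k₂)·C_A^-0.5.
= (3.07) / (0.289×2.110^0.5) = 3.070/0.4198 = 7.31.

7.31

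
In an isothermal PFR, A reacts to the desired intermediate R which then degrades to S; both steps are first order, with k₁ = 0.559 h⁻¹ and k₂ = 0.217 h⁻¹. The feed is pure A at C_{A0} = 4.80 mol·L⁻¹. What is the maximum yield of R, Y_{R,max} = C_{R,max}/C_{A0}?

0.549

Evaluating C_R at τ_opt = ln(k₂/k₁)/(k₂−k₁) gives C_{R,max}/C_{A0} = (k₁/k₂)^[k₂/(k₂−k₁)].
= (0.559/0.217)^(0.217/(0.217−0.559)) = (2.576)^(-0.6345) = 0.5486.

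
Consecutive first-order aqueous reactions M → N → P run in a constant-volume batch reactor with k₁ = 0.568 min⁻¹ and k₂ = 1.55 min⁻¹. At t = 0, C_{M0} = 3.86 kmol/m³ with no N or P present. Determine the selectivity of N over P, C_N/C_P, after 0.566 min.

1.86

Solving the coupled first-order balances gives C_N(t) = [k₁/(k₂−k₁)]·C_{M0}·(e^(−k₁t) − e^(−k₂t)).
e^(−k₁t) = e^(−0.568×0.566) = e^(−0.3215) = 0.7251; e^(−k₂t) = e^(−0.8773) = 0.4159.
C_N = 0.568×3.86/(1.55−0.568) × (0.7251−0.4159) = 2.233×0.3092 = 0.6903 kmol/m³.
C_M = C_{M0}e^(−k₁t) = 2.799 kmol/m³, so C_P = C_{M0}−C_M−C_N = 0.3710 kmol/m³; C_N/C_P = 1.86.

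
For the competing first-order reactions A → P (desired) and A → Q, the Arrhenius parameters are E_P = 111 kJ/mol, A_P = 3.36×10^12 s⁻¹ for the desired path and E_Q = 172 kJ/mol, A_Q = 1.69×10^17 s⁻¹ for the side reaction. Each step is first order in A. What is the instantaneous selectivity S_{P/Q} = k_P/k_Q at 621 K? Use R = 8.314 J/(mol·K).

2.69

With equal orders, S_{P/Q} = k_P/k_Q = (A_P/A_Q)·exp[(E_Q−E_P)/(RT)].
(E_Q−E_P)/(RT) = (172−111)×10³/(8.314×621) = 61000/5163 = 11.81.
k_P/k_Q = (3.36×10^12/1.69×10^17)·exp(11.81) = 1.988×10^-5 × 1.352×10^5 = 2.69.
Since E_P < E_Q, lowering the temperature improves selectivity toward P.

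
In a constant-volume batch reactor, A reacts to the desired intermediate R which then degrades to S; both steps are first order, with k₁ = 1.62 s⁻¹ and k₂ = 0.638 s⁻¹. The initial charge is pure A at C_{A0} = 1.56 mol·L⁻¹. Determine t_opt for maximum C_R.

Setting dC_R/dt = 0 gives t_opt = ln(k₂/k₁)/(k₂−k₁).
= ln(0.638/1.62)/(0.638−1.62) = ln(0.3938)/-0.9820 = -0.9318/-0.9820 = 0.949 s.

0.949 s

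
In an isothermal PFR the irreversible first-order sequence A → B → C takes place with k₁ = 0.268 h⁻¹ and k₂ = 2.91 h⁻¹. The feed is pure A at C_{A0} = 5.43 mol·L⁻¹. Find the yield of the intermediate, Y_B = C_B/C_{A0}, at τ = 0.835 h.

Solving the coupled first-order balances gives C_B(τ) = [k₁/(k₂−k₁)]·C_{A0}·(e^(−k₁τ) − e^(−k₂τ)).
e^(−k₁τ) = e^(−0.268×0.835) = e^(−0.2238) = 0.7995; e^(−k₂τ) = e^(−2.430) = 0.08805.
C_B = 0.268×5.43/(2.91−0.268) × (0.7995−0.08805) = 0.5508×0.7114 = 0.3919 mol·L⁻¹.
Y_B = C_B/C_{A0} = 0.3919/5.43 = 0.0722.

0.0722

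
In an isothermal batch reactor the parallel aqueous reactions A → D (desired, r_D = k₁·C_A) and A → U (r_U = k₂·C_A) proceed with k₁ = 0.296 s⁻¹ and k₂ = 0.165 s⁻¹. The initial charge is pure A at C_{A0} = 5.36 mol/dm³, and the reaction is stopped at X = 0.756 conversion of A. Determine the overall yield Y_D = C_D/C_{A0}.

0.485

C_A = C_{A0}(1−X) = 1.308 mol/dm³.
Both paths are first order in A, so the instantaneous fraction to D is constant: dC_D/d(−C_A) = k₁/(k₁+k₂) = 0.6421.
C_D = 0.6421·(C_{A0}−C_A) = 0.6421×4.052 = 2.60 mol/dm³.
Y_D = C_D/C_{A0} = 2.602/5.36 = 0.485.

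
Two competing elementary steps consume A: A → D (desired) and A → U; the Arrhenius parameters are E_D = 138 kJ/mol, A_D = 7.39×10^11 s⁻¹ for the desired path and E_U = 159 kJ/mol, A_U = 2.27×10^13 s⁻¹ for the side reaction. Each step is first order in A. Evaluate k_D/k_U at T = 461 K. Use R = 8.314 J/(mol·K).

7.80

Since both paths have the same order in A, the concentration cancels and S_{D/U} = k_D/k_U = (A_D/A_U)·exp[(E_U−E_D)/(RT)].
(E_U−E_D)/(RT) = (159−138)×10³/(8.314×461) = 21000/3833 = 5.479.
k_D/k_U = (7.39×10^11/2.27×10^13)·exp(5.479) = 0.03256 × 239.6 = 7.80.
Since E_D < E_U, lowering the temperature improves selectivity toward D.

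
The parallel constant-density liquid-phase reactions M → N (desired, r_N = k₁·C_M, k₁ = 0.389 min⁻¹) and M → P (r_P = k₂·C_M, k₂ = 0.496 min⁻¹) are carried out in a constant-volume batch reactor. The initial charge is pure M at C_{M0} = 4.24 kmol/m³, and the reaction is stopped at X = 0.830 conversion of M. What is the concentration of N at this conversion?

1.55 kmol/m³

C_M = C_{M0}(1−X) = 0.7208 kmol/m³.
Both paths are first order in M, so the instantaneous fraction to N is constant: dC_N/d(−C_M) = k₁/(k₁+k₂) = 0.4395.
C_N = 0.4395·(C_{M0}−C_M) = 0.4395×3.519 = 1.55 kmol/m³.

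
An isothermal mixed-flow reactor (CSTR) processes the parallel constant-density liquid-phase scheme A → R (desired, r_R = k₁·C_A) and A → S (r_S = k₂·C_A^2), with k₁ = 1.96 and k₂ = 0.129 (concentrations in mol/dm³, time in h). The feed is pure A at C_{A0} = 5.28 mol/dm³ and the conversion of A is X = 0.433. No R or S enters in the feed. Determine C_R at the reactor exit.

1.91 mol/dm³

Exit C_A = C_{A0}(1−X) = 5.28×0.567 = 2.994 mol/dm³.
Rates in a CSTR are evaluated at the outlet concentration: r_R = 1.96×2.994 = 5.868, r_S = 0.129×2.994^2 = 1.156.
Fraction of consumed A going to R: r_R/(r_R+r_S) = 0.8354.
C_R = 0.8354·C_{A0}·X = 0.8354×5.28×0.433 = 1.91 mol/dm³.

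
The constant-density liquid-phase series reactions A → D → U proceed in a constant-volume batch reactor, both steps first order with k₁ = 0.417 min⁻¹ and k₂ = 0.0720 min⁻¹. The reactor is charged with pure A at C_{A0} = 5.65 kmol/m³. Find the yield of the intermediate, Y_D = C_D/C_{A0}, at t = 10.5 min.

The intermediate concentration in a first-order A→B→C sequence is C_D = k₁C_{A0}(e^(−k₁t) − e^(−k₂t))/(k₂−k₁).
e^(−k₁t) = e^(−0.417×10.5) = e^(−4.378) = 0.01254; e^(−k₂t) = e^(−0.7560) = 0.4695.
C_D = 0.417×5.65/(0.0720−0.417) × (0.01254−0.4695) = (-6.829)×(-0.4570) = 3.121 kmol/m³.
Y_D = C_D/C_{A0} = 3.121/5.65 = 0.552.

0.552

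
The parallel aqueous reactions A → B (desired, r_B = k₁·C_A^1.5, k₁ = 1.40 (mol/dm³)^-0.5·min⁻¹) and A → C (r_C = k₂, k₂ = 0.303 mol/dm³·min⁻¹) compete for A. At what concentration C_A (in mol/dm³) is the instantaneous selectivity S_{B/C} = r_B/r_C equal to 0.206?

0.126 mol/dm³

S_{B/C} = (k₁/k₂)·C_A^1.5 ⇒ C_A = (S·k₂/k₁)^(1/1.5).
= (0.206×0.303/1.40)^(0.6667) = (0.04458)^(0.6667) = 0.126 mol/dm³.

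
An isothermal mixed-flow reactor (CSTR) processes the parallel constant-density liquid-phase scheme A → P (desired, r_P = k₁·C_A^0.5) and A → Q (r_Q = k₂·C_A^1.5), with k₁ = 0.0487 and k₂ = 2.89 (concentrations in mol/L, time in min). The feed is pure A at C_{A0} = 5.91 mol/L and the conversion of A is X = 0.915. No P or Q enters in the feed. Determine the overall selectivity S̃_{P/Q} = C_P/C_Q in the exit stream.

Exit C_A = C_{A0}(1−X) = 5.91×0.0850 = 0.5023 mol/L.
Rates in a CSTR are evaluated at the outlet concentration: r_P = 0.0487×0.5023^0.5 = 0.03452, r_Q = 2.89×0.5023^1.5 = 1.029.
Overall selectivity = C_P/C_Q = r_Pτ/(r_Qτ) = r_P/r_Q = 0.0335.

0.0335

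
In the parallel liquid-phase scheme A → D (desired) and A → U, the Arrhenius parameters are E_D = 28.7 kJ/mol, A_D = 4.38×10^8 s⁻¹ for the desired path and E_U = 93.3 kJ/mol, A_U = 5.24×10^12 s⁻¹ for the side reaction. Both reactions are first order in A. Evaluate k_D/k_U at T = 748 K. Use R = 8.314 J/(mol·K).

2.71

k_D/k_U = (A_D/A_U)·exp[−(E_D−E_U)/(RT)] = (A_D/A_U)·exp[(E_U−E_D)/(RT)].
(E_U−E_D)/(RT) = (93.3−28.7)×10³/(8.314×748) = 64600/6219 = 10.39.
k_D/k_U = (4.38×10^8/5.24×10^12)·exp(10.39) = 8.359×10^-5 × 32459 = 2.71.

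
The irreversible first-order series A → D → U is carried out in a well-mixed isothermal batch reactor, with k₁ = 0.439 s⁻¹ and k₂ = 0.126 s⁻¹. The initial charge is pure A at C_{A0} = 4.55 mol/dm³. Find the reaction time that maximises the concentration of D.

For first-order series the maximum of C_D occurs at t_opt = ln(k₂/k₁)/(k₂−k₁).
= ln(0.126/0.439)/(0.126−0.439) = ln(0.2870)/-0.3130 = -1.248/-0.3130 = 3.99 s.

3.99 s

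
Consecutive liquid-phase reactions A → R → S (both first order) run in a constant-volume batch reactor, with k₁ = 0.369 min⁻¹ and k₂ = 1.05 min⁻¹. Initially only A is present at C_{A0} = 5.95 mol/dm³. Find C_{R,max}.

For a first-order series the maximum intermediate yield is C_{R,max}/C_{A0} = (k₁/k₂)^[k₂/(k₂−k₁)].
= (0.369/1.05)^(1.05/(1.05−0.369)) = (0.3514)^(1.542) = 0.1994.
C_{R,max} = 0.1994×5.95 = 1.19 mol/dm³.

1.19 mol/dm³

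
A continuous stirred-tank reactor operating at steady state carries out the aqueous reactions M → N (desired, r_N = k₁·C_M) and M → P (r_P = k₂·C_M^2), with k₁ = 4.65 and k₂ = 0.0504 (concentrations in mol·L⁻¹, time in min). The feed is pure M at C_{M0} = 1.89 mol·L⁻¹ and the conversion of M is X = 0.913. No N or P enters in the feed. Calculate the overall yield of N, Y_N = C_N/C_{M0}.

Exit C_M = C_{M0}(1−X) = 1.89×0.0870 = 0.1644 mol·L⁻¹.
In a CSTR the entire volume is at exit conditions, so r_N = 4.65×0.1644 = 0.7646 and r_P = 0.0504×0.1644^2 = 0.001363.
Fraction of consumed M going to N: r_N/(r_N+r_P) = 0.9982.
C_N = 0.9982·C_{M0}·X = 0.9982×1.89×0.913 = 1.72 mol·L⁻¹; Y_N = C_N/C_{M0} = 0.911.

0.911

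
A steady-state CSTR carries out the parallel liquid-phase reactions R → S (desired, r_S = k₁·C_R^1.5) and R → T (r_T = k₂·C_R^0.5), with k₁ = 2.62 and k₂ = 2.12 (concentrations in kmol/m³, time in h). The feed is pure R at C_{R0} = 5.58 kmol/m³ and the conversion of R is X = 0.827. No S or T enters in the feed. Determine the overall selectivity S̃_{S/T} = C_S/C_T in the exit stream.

1.19

Exit C_R = C_{R0}(1−X) = 5.58×0.173 = 0.9653 kmol/m³.
A CSTR operates uniformly at the exit composition, giving r_S = 2.485 and r_T = 2.083 (each k·C_R^n at C_R = 0.9653).
Overall selectivity = C_S/C_T = r_Sτ/(r_Tτ) = r_S/r_T = 1.19.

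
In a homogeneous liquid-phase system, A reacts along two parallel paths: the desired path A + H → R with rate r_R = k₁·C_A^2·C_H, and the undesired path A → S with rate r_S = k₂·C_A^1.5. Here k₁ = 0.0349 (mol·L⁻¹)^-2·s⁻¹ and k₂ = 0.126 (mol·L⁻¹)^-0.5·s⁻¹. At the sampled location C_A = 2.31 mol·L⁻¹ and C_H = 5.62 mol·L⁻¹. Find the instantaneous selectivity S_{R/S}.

S_{R/S} = r_R/r_S = (k₁·C_A^2·C_H)/(k₂·C_A^1.5) = (k₁/k₂)·C_A^0.5·C_H.
= (0.0349×2.310^2×5.620) / (0.126×2.310^1.5) = 1.047/0.4424 = 2.37.

2.37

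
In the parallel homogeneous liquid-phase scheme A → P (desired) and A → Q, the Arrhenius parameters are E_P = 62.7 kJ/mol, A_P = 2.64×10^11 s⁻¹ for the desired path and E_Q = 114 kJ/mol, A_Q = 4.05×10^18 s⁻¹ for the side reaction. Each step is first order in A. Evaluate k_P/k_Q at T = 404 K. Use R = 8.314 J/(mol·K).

0.280

With equal orders, S_{P/Q} = k_P/k_Q = (A_P/A_Q)·exp[(E_Q−E_P)/(RT)].
(E_Q−E_P)/(RT) = (114−62.7)×10³/(8.314×404) = 51300/3359 = 15.27.
k_P/k_Q = (2.64×10^11/4.05×10^18)·exp(15.27) = 6.519×10^-8 × 4.295×10^6 = 0.280.
Since E_P < E_Q, lowering the temperature improves selectivity toward P.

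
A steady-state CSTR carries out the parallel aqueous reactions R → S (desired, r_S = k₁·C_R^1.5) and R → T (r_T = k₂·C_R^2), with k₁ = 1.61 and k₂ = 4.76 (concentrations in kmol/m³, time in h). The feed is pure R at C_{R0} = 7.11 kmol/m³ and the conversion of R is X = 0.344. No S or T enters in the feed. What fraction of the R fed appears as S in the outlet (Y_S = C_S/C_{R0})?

Exit C_R = C_{R0}(1−X) = 7.11×0.656 = 4.664 kmol/m³.
In a CSTR the entire volume is at exit conditions, so r_S = 1.61×4.664^1.5 = 16.22 and r_T = 4.76×4.664^2 = 103.6.
Fraction of consumed R going to S: r_S/(r_S+r_T) = 0.1354.
C_S = 0.1354·C_{R0}·X = 0.1354×7.11×0.344 = 0.331 kmol/m³; Y_S = C_S/C_{R0} = 0.0466.

0.0466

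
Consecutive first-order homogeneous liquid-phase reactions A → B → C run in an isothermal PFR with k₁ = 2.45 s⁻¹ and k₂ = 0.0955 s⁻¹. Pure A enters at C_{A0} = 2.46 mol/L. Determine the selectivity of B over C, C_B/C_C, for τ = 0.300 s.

The intermediate concentration in a first-order A→B→C sequence is C_B = k₁C_{A0}(e^(−k₁τ) − e^(−k₂τ))/(k₂−k₁).
e^(−k₁τ) = e^(−2.45×0.300) = e^(−0.7350) = 0.4795; e^(−k₂τ) = e^(−0.02865) = 0.9718.
C_B = 2.45×2.46/(0.0955−2.45) × (0.4795−0.9718) = (-2.560)×(-0.4923) = 1.260 mol/L.
C_A = C_{A0}e^(−k₁τ) = 1.180 mol/L, so C_C = C_{A0}−C_A−C_B = 0.02036 mol/L; C_B/C_C = 61.9.

61.9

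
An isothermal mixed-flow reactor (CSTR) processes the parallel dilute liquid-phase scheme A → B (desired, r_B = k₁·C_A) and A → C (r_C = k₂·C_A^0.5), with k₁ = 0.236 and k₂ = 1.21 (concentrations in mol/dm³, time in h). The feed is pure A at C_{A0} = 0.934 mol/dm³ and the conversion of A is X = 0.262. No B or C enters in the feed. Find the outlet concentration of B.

0.0341 mol/dm³

Exit C_A = C_{A0}(1−X) = 0.934×0.738 = 0.6893 mol/dm³.
A CSTR operates uniformly at the exit composition, giving r_B = 0.1627 and r_C = 1.005 (each k·C_A^n at C_A = 0.6893).
Fraction of consumed A going to B: r_B/(r_B+r_C) = 0.1394.
C_B = 0.1394·C_{A0}·X = 0.1394×0.934×0.262 = 0.0341 mol/dm³.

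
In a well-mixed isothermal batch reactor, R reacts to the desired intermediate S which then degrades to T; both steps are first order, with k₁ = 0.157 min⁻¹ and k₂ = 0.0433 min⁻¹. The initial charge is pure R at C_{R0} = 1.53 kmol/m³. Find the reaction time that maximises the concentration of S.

For first-order series the maximum of C_S occurs at t_opt = ln(k₂/k₁)/(k₂−k₁).
= ln(0.0433/0.157)/(0.0433−0.157) = ln(0.2758)/-0.1137 = -1.288/-0.1137 = 11.3 min.

11.3 min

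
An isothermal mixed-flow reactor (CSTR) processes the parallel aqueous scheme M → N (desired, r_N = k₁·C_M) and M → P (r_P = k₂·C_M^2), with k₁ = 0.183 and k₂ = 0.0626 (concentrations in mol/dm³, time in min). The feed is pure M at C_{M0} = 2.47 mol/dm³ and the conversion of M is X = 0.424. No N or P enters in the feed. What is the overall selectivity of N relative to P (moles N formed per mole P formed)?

Exit C_M = C_{M0}(1−X) = 2.47×0.576 = 1.423 mol/dm³.
In a CSTR the entire volume is at exit conditions, so r_N = 0.183×1.423 = 0.2604 and r_P = 0.0626×1.423^2 = 0.1267.
Overall selectivity = C_N/C_P = r_Nτ/(r_Pτ) = r_N/r_P = 2.05.

2.05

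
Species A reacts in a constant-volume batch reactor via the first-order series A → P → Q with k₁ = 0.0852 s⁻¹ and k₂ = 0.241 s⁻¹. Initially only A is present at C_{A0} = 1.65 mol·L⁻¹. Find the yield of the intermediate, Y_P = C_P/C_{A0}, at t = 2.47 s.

Solving the coupled first-order balances gives C_P(t) = [k₁/(k₂−k₁)]·C_{A0}·(e^(−k₁t) − e^(−k₂t)).
e^(−k₁t) = e^(−0.0852×2.47) = e^(−0.2104) = 0.8102; e^(−k₂t) = e^(−0.5953) = 0.5514.
C_P = 0.0852×1.65/(0.241−0.0852) × (0.8102−0.5514) = 0.9023×0.2588 = 0.2335 mol·L⁻¹.
Y_P = C_P/C_{A0} = 0.2335/1.65 = 0.142.

0.142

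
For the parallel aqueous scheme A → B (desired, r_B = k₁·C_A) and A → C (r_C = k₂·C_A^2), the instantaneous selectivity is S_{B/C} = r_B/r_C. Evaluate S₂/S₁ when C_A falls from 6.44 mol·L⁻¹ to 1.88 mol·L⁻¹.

S_{B/C} = (k₁/k₂)·C_A⁻¹, so S₂/S₁ = (C_{A,2}/C_{A,1})⁻¹.
= 6.44/1.88 = 3.43.

3.43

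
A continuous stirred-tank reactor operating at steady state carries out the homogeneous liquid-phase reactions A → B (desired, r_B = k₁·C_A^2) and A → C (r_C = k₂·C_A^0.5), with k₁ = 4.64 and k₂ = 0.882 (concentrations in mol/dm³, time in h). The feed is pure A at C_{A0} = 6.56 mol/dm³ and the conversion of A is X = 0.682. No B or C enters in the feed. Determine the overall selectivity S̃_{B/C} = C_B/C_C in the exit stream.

15.9

Exit C_A = C_{A0}(1−X) = 6.56×0.318 = 2.086 mol/dm³.
In a CSTR the entire volume is at exit conditions, so r_B = 4.64×2.086^2 = 20.19 and r_C = 0.882×2.086^0.5 = 1.274.
Overall selectivity = C_B/C_C = r_Bτ/(r_Cτ) = r_B/r_C = 15.9.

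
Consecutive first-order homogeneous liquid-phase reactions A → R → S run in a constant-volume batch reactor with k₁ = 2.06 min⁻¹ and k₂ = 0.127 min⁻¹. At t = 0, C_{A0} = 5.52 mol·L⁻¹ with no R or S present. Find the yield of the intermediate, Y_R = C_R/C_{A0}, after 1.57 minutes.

0.831

For first-order series with pure A initially, C_R(t) = k₁C_{A0}/(k₂−k₁)·(e^(−k₁t) − e^(−k₂t)).
e^(−k₁t) = e^(−2.06×1.57) = e^(−3.234) = 0.03939; e^(−k₂t) = e^(−0.1994) = 0.8192.
C_R = 2.06×5.52/(0.127−2.06) × (0.03939−0.8192) = (-5.883)×(-0.7798) = 4.588 mol·L⁻¹.
Y_R = C_R/C_{A0} = 4.588/5.52 = 0.831.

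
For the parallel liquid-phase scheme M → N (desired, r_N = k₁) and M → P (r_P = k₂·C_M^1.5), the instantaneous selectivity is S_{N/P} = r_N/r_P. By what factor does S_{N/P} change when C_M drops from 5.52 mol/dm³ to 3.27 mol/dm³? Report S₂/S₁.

S_{N/P} = (k₁/k₂)·C_M^-1.5, so S₂/S₁ = (C_{M,2}/C_{M,1})^-1.5.
= (3.27/5.52)^(-1.5) = (0.5924)^(-1.5) = 2.19.
Selectivity toward N rises as C_M falls — low-concentration operation is favoured.

2.19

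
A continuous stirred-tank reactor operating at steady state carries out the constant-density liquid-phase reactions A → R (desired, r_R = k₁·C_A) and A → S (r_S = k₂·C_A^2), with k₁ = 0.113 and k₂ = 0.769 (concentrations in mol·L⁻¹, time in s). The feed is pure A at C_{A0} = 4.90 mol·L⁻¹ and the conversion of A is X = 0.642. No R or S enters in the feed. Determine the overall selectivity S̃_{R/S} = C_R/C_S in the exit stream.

0.0838

Exit C_A = C_{A0}(1−X) = 4.90×0.358 = 1.754 mol·L⁻¹.
Rates in a CSTR are evaluated at the outlet concentration: r_R = 0.113×1.754 = 0.1982, r_S = 0.769×1.754^2 = 2.366.
Overall selectivity = C_R/C_S = r_Rτ/(r_Sτ) = r_R/r_S = 0.0838.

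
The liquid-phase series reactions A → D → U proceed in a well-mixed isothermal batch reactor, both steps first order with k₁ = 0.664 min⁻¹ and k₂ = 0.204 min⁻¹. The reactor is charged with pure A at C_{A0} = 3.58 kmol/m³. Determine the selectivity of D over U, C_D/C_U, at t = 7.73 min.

The intermediate concentration in a first-order A→B→C sequence is C_D = k₁C_{A0}(e^(−k₁t) − e^(−k₂t))/(k₂−k₁).
e^(−k₁t) = e^(−0.664×7.73) = e^(−5.133) = 0.005900; e^(−k₂t) = e^(−1.577) = 0.2066.
C_D = 0.664×3.58/(0.204−0.664) × (0.005900−0.2066) = (-5.168)×(-0.2007) = 1.037 kmol/m³.
C_A = C_{A0}e^(−k₁t) = 0.02112 kmol/m³, so C_U = C_{A0}−C_A−C_D = 2.522 kmol/m³; C_D/C_U = 0.411.

0.411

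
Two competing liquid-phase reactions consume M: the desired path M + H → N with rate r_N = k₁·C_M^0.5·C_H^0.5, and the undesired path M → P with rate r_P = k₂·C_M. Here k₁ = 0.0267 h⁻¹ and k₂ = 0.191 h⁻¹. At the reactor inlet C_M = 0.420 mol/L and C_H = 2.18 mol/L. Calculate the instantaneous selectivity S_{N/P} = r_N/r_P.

0.318

S_{N/P} = r_N/r_P = (k₁·C_M^0.5·C_H^0.5)/(k₂·C_M) = (k₁/k₂)·C_M^-0.5·C_H^0.5.
= (0.0267×0.4200^0.5×2.180^0.5) / (0.191×0.4200) = 0.02555/0.08022 = 0.318.
The undesired path is higher order in M, so low C_M (CSTR or dilute feed) favours N.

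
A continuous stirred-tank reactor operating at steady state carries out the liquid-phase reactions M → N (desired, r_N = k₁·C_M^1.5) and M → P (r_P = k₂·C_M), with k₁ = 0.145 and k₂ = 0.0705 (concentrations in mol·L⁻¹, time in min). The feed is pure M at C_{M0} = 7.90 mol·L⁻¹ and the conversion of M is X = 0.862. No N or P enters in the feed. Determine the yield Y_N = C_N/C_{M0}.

0.588

Exit C_M = C_{M0}(1−X) = 7.90×0.138 = 1.090 mol·L⁻¹.
Rates in a CSTR are evaluated at the outlet concentration: r_N = 0.145×1.090^1.5 = 0.1651, r_P = 0.0705×1.090 = 0.07686.
Fraction of consumed M going to N: r_N/(r_N+r_P) = 0.6823.
C_N = 0.6823·C_{M0}·X = 0.6823×7.90×0.862 = 4.65 mol·L⁻¹; Y_N = C_N/C_{M0} = 0.588.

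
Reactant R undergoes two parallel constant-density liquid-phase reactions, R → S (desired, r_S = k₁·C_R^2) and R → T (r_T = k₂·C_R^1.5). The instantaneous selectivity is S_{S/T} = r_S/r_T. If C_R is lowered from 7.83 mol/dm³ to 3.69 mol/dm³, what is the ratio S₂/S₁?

S_{S/T} = (k₁/k₂)·C_R^0.5, so S₂/S₁ = (C_{R,2}/C_{R,1})^0.5.
= (3.69/7.83)^0.5 = (0.4713)^0.5 = 0.686.
Selectivity toward S falls as C_R falls — high-concentration operation is favoured.

0.686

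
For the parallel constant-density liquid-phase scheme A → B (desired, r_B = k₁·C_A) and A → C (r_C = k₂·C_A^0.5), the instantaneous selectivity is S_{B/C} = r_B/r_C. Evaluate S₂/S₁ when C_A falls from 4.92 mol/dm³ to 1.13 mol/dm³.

S_{B/C} = (k₁/k₂)·C_A^0.5, so S₂/S₁ = (C_{A,2}/C_{A,1})^0.5.
= (1.13/4.92)^0.5 = (0.2297)^0.5 = 0.479.

0.479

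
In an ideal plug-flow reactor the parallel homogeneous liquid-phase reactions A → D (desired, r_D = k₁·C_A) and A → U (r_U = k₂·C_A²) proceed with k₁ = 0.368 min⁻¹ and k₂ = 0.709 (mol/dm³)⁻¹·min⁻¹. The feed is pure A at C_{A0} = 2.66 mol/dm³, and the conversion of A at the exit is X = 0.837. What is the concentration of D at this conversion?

0.626 mol/dm³

C_A = C_{A0}(1−X) = 0.4336 mol/dm³.
Along a PFR/batch, dC_D/dC_A = −r_D/(r_D+r_U) = −k₁/(k₁+k₂·C_A).
Integrating from C_{A0} to C_A: C_D = (0.368/0.709)·ln[(0.368+0.709·2.66)/(0.368+0.709·0.434)] = 0.5190·ln(2.254/0.6754) = 0.6255 mol/dm³.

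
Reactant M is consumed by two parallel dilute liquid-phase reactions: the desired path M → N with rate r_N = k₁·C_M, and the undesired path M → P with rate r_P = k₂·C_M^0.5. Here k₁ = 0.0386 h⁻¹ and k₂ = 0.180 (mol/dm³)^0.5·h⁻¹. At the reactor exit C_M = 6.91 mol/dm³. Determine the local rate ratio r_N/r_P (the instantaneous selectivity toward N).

0.564

S_{N/P} = r_N/r_P = (k₁·C_M)/(k₂·C_M^0.5) = (k₁/k₂)·C_M^0.5.
= (0.0386×6.910) / (0.180×6.910^0.5) = 0.2667/0.4732 = 0.564.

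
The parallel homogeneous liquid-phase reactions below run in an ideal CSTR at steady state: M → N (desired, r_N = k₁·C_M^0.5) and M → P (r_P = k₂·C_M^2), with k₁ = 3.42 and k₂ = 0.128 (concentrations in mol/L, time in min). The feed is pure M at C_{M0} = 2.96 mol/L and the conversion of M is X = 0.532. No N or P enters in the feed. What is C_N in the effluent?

1.48 mol/L

Exit C_M = C_{M0}(1−X) = 2.96×0.468 = 1.385 mol/L.
Rates in a CSTR are evaluated at the outlet concentration: r_N = 3.42×1.385^0.5 = 4.025, r_P = 0.128×1.385^2 = 0.2456.
Fraction of consumed M going to N: r_N/(r_N+r_P) = 0.9425.
C_N = 0.9425·C_{M0}·X = 0.9425×2.96×0.532 = 1.48 mol/L.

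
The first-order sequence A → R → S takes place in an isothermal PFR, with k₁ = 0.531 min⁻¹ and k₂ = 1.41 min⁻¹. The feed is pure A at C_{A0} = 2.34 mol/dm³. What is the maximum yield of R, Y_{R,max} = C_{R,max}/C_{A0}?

0.209

Evaluating C_R at τ_opt = ln(k₂/k₁)/(k₂−k₁) gives C_{R,max}/C_{A0} = (k₁/k₂)^[k₂/(k₂−k₁)].
= (0.531/1.41)^(1.41/(1.41−0.531)) = (0.3766)^(1.604) = 0.2088.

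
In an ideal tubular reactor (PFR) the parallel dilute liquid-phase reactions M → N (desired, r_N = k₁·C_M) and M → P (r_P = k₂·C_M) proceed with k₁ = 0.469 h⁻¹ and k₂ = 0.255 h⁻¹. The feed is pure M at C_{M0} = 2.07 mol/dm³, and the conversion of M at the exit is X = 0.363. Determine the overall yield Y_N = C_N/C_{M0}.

0.235

C_M = C_{M0}(1−X) = 1.319 mol/dm³.
Both paths are first order in M, so the instantaneous fraction to N is constant: dC_N/d(−C_M) = k₁/(k₁+k₂) = 0.6478.
C_N = 0.6478·(C_{M0}−C_M) = 0.6478×0.7514 = 0.487 mol/dm³.
Y_N = C_N/C_{M0} = 0.4868/2.07 = 0.235.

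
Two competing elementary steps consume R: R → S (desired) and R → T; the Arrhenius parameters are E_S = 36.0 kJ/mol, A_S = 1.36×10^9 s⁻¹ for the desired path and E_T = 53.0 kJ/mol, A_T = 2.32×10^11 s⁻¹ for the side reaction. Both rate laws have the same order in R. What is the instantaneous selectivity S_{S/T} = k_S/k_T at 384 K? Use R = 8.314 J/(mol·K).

1.20

k_S/k_T = (A_S/A_T)·exp[−(E_S−E_T)/(RT)] = (A_S/A_T)·exp[(E_T−E_S)/(RT)].
(E_T−E_S)/(RT) = (53.0−36.0)×10³/(8.314×384) = 17000/3193 = 5.325.
k_S/k_T = (1.36×10^9/2.32×10^11)·exp(5.325) = 0.005862 × 205.4 = 1.20.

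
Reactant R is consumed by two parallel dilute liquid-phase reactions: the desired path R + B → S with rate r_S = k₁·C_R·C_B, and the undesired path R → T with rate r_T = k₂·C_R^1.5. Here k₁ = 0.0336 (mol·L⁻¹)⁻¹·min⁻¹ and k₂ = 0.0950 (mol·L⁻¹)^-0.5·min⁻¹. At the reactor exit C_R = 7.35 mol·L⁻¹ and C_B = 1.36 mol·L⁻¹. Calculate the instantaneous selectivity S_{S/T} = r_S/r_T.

S_{S/T} = r_S/r_T = (k₁·C_R·C_B)/(k₂·C_R^1.5) = (k₁/k₂)·C_R^-0.5·C_B.
= (0.0336×7.350×1.360) / (0.0950×7.350^1.5) = 0.3359/1.893 = 0.177.
The undesired path is higher order in R, so low C_R (CSTR or dilute feed) favours S.

0.177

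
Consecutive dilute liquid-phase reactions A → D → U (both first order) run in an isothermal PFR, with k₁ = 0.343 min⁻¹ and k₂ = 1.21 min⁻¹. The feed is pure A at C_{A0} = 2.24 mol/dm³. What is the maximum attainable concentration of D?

For a first-order series the maximum intermediate yield is C_{D,max}/C_{A0} = (k₁/k₂)^[k₂/(k₂−k₁)].
= (0.343/1.21)^(1.21/(1.21−0.343)) = (0.2835)^(1.396) = 0.1722.
C_{D,max} = 0.1722×2.24 = 0.386 mol/dm³.

0.386 mol/dm³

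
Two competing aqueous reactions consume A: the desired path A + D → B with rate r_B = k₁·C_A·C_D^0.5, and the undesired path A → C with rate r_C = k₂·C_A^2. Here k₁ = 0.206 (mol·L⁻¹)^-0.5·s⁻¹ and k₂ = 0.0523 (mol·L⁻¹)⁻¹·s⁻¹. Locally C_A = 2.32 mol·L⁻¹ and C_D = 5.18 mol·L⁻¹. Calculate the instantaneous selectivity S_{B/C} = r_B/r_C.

3.86

S_{B/C} = r_B/r_C = (k₁·C_A·C_D^0.5)/(k₂·C_A^2) = (k₁/k₂)·C_A⁻¹·C_D^0.5.
= (0.206×2.320×5.180^0.5) / (0.0523×2.320^2) = 1.088/0.2815 = 3.86.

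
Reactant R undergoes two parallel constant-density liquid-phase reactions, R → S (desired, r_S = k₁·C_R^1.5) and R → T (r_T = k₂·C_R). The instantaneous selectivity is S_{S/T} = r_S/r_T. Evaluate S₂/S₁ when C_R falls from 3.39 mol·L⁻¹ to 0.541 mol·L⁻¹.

0.399

S_{S/T} = (k₁/k₂)·C_R^0.5, so S₂/S₁ = (C_{R,2}/C_{R,1})^0.5.
= (0.541/3.39)^0.5 = (0.1596)^0.5 = 0.399.
Selectivity toward S falls as C_R falls — high-concentration operation is favoured.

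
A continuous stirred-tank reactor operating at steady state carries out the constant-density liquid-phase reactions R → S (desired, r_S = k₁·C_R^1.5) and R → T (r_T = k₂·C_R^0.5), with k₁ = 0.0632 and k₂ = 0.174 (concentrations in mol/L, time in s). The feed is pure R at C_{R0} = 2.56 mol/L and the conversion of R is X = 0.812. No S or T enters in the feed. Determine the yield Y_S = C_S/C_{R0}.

0.121

Exit C_R = C_{R0}(1−X) = 2.56×0.188 = 0.4813 mol/L.
Rates in a CSTR are evaluated at the outlet concentration: r_S = 0.0632×0.4813^1.5 = 0.02110, r_T = 0.174×0.4813^0.5 = 0.1207.
Fraction of consumed R going to S: r_S/(r_S+r_T) = 0.1488.
C_S = 0.1488·C_{R0}·X = 0.1488×2.56×0.812 = 0.309 mol/L; Y_S = C_S/C_{R0} = 0.121.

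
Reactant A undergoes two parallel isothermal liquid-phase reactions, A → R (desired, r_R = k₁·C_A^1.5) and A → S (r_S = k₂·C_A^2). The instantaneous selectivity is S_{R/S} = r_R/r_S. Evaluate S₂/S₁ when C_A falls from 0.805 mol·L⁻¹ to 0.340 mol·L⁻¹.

1.54

S_{R/S} = (k₁/k₂)·C_A^-0.5, so S₂/S₁ = (C_{A,2}/C_{A,1})^-0.5.
= (0.340/0.805)^(-0.5) = (0.4224)^(-0.5) = 1.54.
Selectivity toward R rises as C_A falls — low-concentration operation is favoured.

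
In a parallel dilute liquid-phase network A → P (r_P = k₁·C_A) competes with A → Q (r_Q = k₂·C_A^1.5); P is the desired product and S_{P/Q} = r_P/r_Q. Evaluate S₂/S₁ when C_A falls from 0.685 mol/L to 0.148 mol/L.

2.15

S_{P/Q} = (k₁/k₂)·C_A^-0.5, so S₂/S₁ = (C_{A,2}/C_{A,1})^-0.5.
= (0.148/0.685)^(-0.5) = (0.2161)^(-0.5) = 2.15.
Selectivity toward P rises as C_A falls — low-concentration operation is favoured.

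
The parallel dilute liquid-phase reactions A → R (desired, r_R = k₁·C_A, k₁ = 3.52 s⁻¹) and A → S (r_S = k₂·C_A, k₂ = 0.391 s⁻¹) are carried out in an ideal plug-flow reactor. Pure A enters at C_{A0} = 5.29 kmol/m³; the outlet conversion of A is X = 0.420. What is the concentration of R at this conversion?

2.00 kmol/m³

C_A = C_{A0}(1−X) = 3.068 kmol/m³.
Both paths are first order in A, so the instantaneous fraction to R is constant: dC_R/d(−C_A) = k₁/(k₁+k₂) = 0.9000.
C_R = 0.9000·(C_{A0}−C_A) = 0.9000×2.222 = 2.00 kmol/m³.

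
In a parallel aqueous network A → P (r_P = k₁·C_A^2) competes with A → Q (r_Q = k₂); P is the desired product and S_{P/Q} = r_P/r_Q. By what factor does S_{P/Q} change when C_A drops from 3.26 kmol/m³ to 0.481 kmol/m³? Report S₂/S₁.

S_{P/Q} = (k₁/k₂)·C_A^2, so S₂/S₁ = (C_{A,2}/C_{A,1})^2.
= (0.481/3.26)^2 = (0.1475)^2 = 0.0218.
Selectivity toward P falls as C_A falls — high-concentration operation is favoured.

0.0218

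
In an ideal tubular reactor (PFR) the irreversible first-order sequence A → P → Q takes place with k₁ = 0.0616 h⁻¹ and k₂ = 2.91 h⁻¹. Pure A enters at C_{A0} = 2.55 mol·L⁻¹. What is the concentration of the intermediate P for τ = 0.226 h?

For first-order series with pure A initially, C_P(τ) = k₁C_{A0}/(k₂−k₁)·(e^(−k₁τ) − e^(−k₂τ)).
e^(−k₁τ) = e^(−0.0616×0.226) = e^(−0.01392) = 0.9862; e^(−k₂τ) = e^(−0.6577) = 0.5181.
C_P = 0.0616×2.55/(2.91−0.0616) × (0.9862−0.5181) = 0.05515×0.4681 = 0.02581 mol·L⁻¹.

0.0258 mol·L⁻¹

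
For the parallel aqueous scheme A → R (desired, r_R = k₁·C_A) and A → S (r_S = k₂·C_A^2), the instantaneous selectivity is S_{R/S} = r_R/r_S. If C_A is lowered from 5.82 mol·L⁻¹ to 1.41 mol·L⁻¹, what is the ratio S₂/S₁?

4.13

S_{R/S} = (k₁/k₂)·C_A⁻¹, so S₂/S₁ = (C_{A,2}/C_{A,1})⁻¹.
= 5.82/1.41 = 4.13.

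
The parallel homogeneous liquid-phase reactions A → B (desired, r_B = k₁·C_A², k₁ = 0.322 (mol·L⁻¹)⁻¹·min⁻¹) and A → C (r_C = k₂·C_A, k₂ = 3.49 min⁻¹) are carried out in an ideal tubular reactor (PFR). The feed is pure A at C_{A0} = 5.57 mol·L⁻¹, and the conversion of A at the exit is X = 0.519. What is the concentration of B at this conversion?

C_A = C_{A0}(1−X) = 2.679 mol·L⁻¹.
Along a PFR/batch, dC_C/dC_A = −r_C/(r_B+r_C) = −k₂/(k₂+k₁·C_A).
Integrating from C_{A0} to C_A: C_C = (3.49/0.322)·ln[(3.49+0.322·5.57)/(3.49+0.322·2.68)] = 10.84·ln(5.284/4.353) = 2.101 mol·L⁻¹.
Then C_B = (C_{A0}−C_A) − C_C = 2.891 − 2.101 = 0.7903 mol·L⁻¹.

0.790 mol·L⁻¹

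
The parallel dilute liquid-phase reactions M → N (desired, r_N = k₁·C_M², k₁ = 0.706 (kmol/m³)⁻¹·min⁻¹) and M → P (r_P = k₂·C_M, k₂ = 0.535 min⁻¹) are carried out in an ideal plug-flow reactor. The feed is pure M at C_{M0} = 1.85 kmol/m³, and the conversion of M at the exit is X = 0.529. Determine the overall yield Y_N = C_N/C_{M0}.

C_M = C_{M0}(1−X) = 0.8713 kmol/m³.
Along a PFR/batch, dC_P/dC_M = −r_P/(r_N+r_P) = −k₂/(k₂+k₁·C_M).
Integrating from C_{M0} to C_M: C_P = (0.535/0.706)·ln[(0.535+0.706·1.85)/(0.535+0.706·0.871)] = 0.7578·ln(1.841/1.150) = 0.3565 kmol/m³.
Then C_N = (C_{M0}−C_M) − C_P = 0.9787 − 0.3565 = 0.6221 kmol/m³.
Y_N = C_N/C_{M0} = 0.6221/1.85 = 0.336.

0.336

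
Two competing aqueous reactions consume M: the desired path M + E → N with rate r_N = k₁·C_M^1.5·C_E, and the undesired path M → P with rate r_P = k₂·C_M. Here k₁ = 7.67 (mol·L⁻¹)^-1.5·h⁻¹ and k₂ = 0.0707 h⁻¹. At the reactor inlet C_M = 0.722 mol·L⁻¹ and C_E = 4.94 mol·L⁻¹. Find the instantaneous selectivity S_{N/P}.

455

S_{N/P} = r_N/r_P = (k₁·C_M^1.5·C_E)/(k₂·C_M) = (k₁/k₂)·C_M^0.5·C_E.
= (7.67×0.7220^1.5×4.940) / (0.0707×0.7220) = 23.24/0.05105 = 455.
Since the desired path is higher order in M, keeping C_M high (PFR or concentrated feed) favours N.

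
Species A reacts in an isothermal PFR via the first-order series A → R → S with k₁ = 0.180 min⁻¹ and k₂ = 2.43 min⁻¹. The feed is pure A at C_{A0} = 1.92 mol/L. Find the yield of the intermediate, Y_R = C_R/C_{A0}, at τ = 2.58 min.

0.0501

The intermediate concentration in a first-order A→B→C sequence is C_R = k₁C_{A0}(e^(−k₁τ) − e^(−k₂τ))/(k₂−k₁).
e^(−k₁τ) = e^(−0.180×2.58) = e^(−0.4644) = 0.6285; e^(−k₂τ) = e^(−6.269) = 0.001893.
C_R = 0.180×1.92/(2.43−0.180) × (0.6285−0.001893) = 0.1536×0.6266 = 0.09625 mol/L.
Y_R = C_R/C_{A0} = 0.09625/1.92 = 0.0501.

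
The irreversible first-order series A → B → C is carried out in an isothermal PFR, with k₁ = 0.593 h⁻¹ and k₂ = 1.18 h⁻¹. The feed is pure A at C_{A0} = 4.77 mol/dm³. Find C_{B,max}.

At the optimum, C_{B,max}/C_{A0} = (k₁/k₂)^[k₂/(k₂−k₁)].
= (0.593/1.18)^(1.18/(1.18−0.593)) = (0.5025)^(2.010) = 0.2508.
C_{B,max} = 0.2508×4.77 = 1.20 mol/dm³.

1.20 mol/dm³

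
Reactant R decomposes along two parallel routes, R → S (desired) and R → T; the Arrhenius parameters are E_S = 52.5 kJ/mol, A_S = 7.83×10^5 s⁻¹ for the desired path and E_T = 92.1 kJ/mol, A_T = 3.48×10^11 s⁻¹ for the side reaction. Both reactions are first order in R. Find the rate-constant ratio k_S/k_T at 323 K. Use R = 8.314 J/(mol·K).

k_S/k_T = (A_S/A_T)·exp[−(E_S−E_T)/(RT)] = (A_S/A_T)·exp[(E_T−E_S)/(RT)].
(E_T−E_S)/(RT) = (92.1−52.5)×10³/(8.314×323) = 39600/2685 = 14.75.
k_S/k_T = (7.83×10^5/3.48×10^11)·exp(14.75) = 2.250×10^-6 × 2.536×10^6 = 5.71.

5.71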